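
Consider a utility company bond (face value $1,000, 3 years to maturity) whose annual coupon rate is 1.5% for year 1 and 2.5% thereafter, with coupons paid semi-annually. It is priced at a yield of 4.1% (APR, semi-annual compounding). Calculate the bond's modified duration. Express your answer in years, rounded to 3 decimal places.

Periodic yield y = 0.0205. First find Macaulay duration:
  t   CF        PV=CF/(1+0.0205)^t    t·PV
  1         7.50         7.3493         7.3493
  2         7.50         7.2017        14.4034
  3        12.50        11.7617        35.2852
  4        12.50        11.5255        46.1018
  5        12.50        11.2939        56.4696
  6     1,012.50       896.4312     5,378.5874
  Σ                    945.5634     5,538.1967
P = 945.5634; Macaulay duration = 5,538.1967 / 945.5634 = 5.85703 half-year periods = 2.92852 years.
Modified duration = D_Mac / (1 + y) = 2.92852 / 1.0205 = 2.86969 years.

2.870 years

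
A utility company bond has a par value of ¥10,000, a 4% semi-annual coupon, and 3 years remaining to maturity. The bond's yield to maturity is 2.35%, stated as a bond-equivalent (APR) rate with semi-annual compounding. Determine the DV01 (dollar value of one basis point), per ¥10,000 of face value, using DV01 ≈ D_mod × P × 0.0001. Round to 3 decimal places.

¥2.962

Periodic yield y = 0.01175.
  t   CF        PV=CF/(1+0.01175)^t    t·PV
  1       200.00       197.6773       197.6773
  2       200.00       195.3816       390.7631
  3       200.00       193.1125       579.3375
  4       200.00       190.8698       763.4791
  5       200.00       188.6531       943.2655
  6    10,200.00     9,509.5703    57,057.4218
  Σ                 10,475.2645    59,931.9442
P = 10,475.2645; D_Mac = 5.72128 half-year periods = 2.86064 yrs; D_mod = 2.82742 yrs.
DV01 ≈ 2.82742 × 10,475.2645 × 0.0001 = 2.961796.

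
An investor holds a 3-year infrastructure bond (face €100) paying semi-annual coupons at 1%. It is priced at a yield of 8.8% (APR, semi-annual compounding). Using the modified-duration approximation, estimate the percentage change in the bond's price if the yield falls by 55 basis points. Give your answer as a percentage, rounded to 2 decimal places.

Periodic yield y = 0.044. Modified duration first:
  t   CF        PV=CF/(1+0.044)^t    t·PV
  1         0.50         0.4789         0.4789
  2         0.50         0.4587         0.9175
  3         0.50         0.4394         1.3182
  4         0.50         0.4209         1.6836
  5         0.50         0.4032         2.0158
  6       100.50        77.6181       465.7087
  Σ                     79.8192       472.1226
P = 79.8192; D_Mac = 5.91490 half-year periods = 2.95745 yrs; D_mod = 2.95745/(1+0.044) = 2.83281 yrs.
ΔP/P ≈ -D_mod · Δy = -2.83281 × (-0.0055) = +0.015580 = +1.5580%.

+1.56%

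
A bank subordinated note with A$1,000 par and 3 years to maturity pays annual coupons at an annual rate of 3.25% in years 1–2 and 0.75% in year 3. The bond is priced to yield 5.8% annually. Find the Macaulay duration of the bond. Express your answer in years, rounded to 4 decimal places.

Periodic yield y = 0.058. Discount each cash flow and weight by its year:
  t   CF        PV=CF/(1+0.058)^t    t·PV
  1        32.50        30.7183        30.7183
  2        32.50        29.0343        58.0687
  3     1,007.50       850.7228     2,552.1683
  Σ                    910.4754     2,640.9553
Price P = Σ PV = 910.4754.
Macaulay duration = Σ(t·PV) / P = 2,640.9553 / 910.4754 = 2.90063 years.

2.9006 years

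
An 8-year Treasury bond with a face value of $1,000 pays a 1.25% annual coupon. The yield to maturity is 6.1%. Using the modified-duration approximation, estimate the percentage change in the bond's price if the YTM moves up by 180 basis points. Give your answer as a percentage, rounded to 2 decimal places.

-12.86%

Periodic yield y = 0.061. Modified duration first:
  t   CF        PV=CF/(1+0.061)^t    t·PV
  1        12.50        11.7813        11.7813
  2        12.50        11.1040        22.2080
  3        12.50        10.4656        31.3968
  4        12.50         9.8639        39.4556
  5        12.50         9.2968        46.4840
  6        12.50         8.7623        52.5738
  7        12.50         8.2585        57.8097
  8     1,012.50       630.4809     5,043.8475
  Σ                    700.0134     5,305.5566
P = 700.0134; D_Mac = 7.57922 yrs; D_mod = 7.57922/(1+0.061) = 7.14347 yrs.
ΔP/P ≈ -D_mod · Δy = -7.14347 × (+0.018) = -0.128582 = -12.8582%.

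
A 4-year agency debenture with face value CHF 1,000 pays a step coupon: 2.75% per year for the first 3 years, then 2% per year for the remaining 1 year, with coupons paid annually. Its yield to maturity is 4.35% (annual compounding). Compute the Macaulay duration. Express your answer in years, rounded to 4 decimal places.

Periodic yield y = 0.0435. Discount each cash flow and weight by its year:
  t   CF        PV=CF/(1+0.0435)^t    t·PV
  1        27.50        26.3536        26.3536
  2        27.50        25.2550        50.5100
  3        27.50        24.2022        72.6067
  4     1,020.00       860.2612     3,441.0450
  Σ                    936.0721     3,590.5153
Price P = Σ PV = 936.0721.
Macaulay duration = Σ(t·PV) / P = 3,590.5153 / 936.0721 = 3.83573 years.

3.8357 years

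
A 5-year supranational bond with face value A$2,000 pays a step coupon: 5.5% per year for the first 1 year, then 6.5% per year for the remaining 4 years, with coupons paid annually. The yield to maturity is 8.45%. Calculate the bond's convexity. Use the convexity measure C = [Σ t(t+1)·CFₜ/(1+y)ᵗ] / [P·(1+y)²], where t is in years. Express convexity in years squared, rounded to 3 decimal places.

With y = 0.0845:
  t   CF        PV=CF/(1+0.0845)^t    t·PV        t(t+1)·PV
  1       110.00       101.4292       101.4292         202.8585
  2       130.00       110.5310       221.0621         663.1862
  3       130.00       101.9189       305.7567       1,223.0267
  4       130.00        93.9778       375.9111       1,879.5554
  5     2,130.00     1,419.8152     7,099.0760      42,594.4560
  Σ                  1,827.6721     8,103.2350      46,563.0828
P = 1,827.6721.
Convexity = Σ t(t+1)·PV / [P·(1+y)²] = 46,563.0828 / (1,827.6721 × 1.176140) = 21.66129.

21.661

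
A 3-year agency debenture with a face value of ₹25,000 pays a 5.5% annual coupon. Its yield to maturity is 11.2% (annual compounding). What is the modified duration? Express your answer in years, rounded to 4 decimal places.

2.5481 years

Periodic yield y = 0.112. First find Macaulay duration:
  t   CF        PV=CF/(1+0.112)^t    t·PV
  1     1,375.00     1,236.5108     1,236.5108
  2     1,375.00     1,111.9701     2,223.9403
  3    26,375.00    19,181.3030    57,543.9091
  Σ                 21,529.7840    61,004.3602
P = 21,529.7840; Macaulay duration = 61,004.3602 / 21,529.7840 = 2.83349 years.
Modified duration = D_Mac / (1 + y) = 2.83349 / 1.112 = 2.54810 years.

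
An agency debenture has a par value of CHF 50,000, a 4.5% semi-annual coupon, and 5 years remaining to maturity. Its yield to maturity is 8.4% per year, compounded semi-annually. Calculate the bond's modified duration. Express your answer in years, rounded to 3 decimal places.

Periodic yield y = 0.042. First find Macaulay duration:
  t   CF        PV=CF/(1+0.042)^t    t·PV
  1     1,125.00     1,079.6545     1,079.6545
  2     1,125.00     1,036.1368     2,072.2735
  3     1,125.00       994.3731     2,983.1193
  4     1,125.00       954.2928     3,817.1712
  5     1,125.00       915.8280     4,579.1401
  6     1,125.00       878.9136     5,273.4819
  7     1,125.00       843.4872     5,904.4103
  8     1,125.00       809.4887     6,475.9093
  9     1,125.00       776.8605     6,991.7447
  10   51,125.00    33,880.9931   338,809.9308
  Σ                 42,170.0283   377,986.8356
P = 42,170.0283; Macaulay duration = 377,986.8356 / 42,170.0283 = 8.96340 half-year periods = 4.48170 years.
Modified duration = D_Mac / (1 + y) = 4.48170 / 1.042 = 4.30106 years.

4.301 years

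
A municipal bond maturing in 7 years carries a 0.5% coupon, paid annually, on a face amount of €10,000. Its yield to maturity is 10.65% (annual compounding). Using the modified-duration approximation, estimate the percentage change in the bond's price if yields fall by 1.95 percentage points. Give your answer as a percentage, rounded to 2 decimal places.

Periodic yield y = 0.1065. Modified duration first:
  t   CF        PV=CF/(1+0.1065)^t    t·PV
  1        50.00        45.1875        45.1875
  2        50.00        40.8383        81.6765
  3        50.00        36.9076       110.7228
  4        50.00        33.3553       133.4210
  5        50.00        30.1448       150.7242
  6        50.00        27.2434       163.4605
  7    10,050.00     4,948.8710    34,642.0970
  Σ                  5,162.5479    35,327.2896
P = 5,162.5479; D_Mac = 6.84300 yrs; D_mod = 6.84300/(1+0.1065) = 6.18436 yrs.
ΔP/P ≈ -D_mod · Δy = -6.18436 × (-0.0195) = +0.120595 = +12.0595%.

+12.06%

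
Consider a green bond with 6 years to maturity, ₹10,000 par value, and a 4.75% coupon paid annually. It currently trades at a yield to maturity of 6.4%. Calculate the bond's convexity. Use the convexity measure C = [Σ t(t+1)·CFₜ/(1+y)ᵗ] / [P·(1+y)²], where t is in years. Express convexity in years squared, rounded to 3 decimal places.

With y = 0.064:
  t   CF        PV=CF/(1+0.064)^t    t·PV        t(t+1)·PV
  1       475.00       446.4286       446.4286         892.8571
  2       475.00       419.5757       839.1515       2,517.4544
  3       475.00       394.3381     1,183.0143       4,732.0570
  4       475.00       370.6185     1,482.4740       7,412.3701
  5       475.00       348.3257     1,741.6283      10,449.7698
  6    10,475.00     7,219.4525    43,316.7151     303,217.0054
  Σ                  9,198.7391    49,009.4117     329,221.5138
P = 9,198.7391.
Convexity = Σ t(t+1)·PV / [P·(1+y)²] = 329,221.5138 / (9,198.7391 × 1.132096) = 31.61380.

31.614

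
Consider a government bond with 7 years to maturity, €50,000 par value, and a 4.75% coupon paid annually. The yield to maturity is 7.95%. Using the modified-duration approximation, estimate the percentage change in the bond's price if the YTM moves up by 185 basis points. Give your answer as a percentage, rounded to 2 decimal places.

Periodic yield y = 0.0795. Modified duration first:
  t   CF        PV=CF/(1+0.0795)^t    t·PV
  1     2,375.00     2,200.0926     2,200.0926
  2     2,375.00     2,038.0664     4,076.1327
  3     2,375.00     1,887.9725     5,663.9176
  4     2,375.00     1,748.9324     6,995.7297
  5     2,375.00     1,620.1319     8,100.6596
  6     2,375.00     1,500.8170     9,004.9019
  7    52,375.00    30,659.5312   214,616.7181
  Σ                 41,655.5440   250,658.1522
P = 41,655.5440; D_Mac = 6.01740 yrs; D_mod = 6.01740/(1+0.0795) = 5.57425 yrs.
ΔP/P ≈ -D_mod · Δy = -5.57425 × (+0.0185) = -0.103124 = -10.3124%.

-10.31%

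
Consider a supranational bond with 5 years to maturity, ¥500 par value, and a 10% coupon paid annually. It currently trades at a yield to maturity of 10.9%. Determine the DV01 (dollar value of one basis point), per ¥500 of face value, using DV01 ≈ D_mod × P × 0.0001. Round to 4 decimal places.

¥0.1811

Periodic yield y = 0.109.
  t   CF        PV=CF/(1+0.109)^t    t·PV
  1        50.00        45.0857        45.0857
  2        50.00        40.6543        81.3087
  3        50.00        36.6586       109.9757
  4        50.00        33.0555       132.2220
  5       550.00       327.8725     1,639.3624
  Σ                    483.3265     2,007.9544
P = 483.3265; D_Mac = 4.15445 yrs; D_mod = 3.74612 yrs.
DV01 ≈ 3.74612 × 483.3265 × 0.0001 = 0.181060.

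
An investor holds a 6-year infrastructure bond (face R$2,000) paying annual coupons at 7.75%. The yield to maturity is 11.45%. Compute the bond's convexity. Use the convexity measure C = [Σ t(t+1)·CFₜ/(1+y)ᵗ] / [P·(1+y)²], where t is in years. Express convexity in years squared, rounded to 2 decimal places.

With y = 0.1145:
  t   CF        PV=CF/(1+0.1145)^t    t·PV        t(t+1)·PV
  1       155.00       139.0758       139.0758         278.1516
  2       155.00       124.7876       249.5753         748.7258
  3       155.00       111.9674       335.9021       1,343.6084
  4       155.00       100.4642       401.8569       2,009.2844
  5       155.00        90.1429       450.7143       2,704.2858
  6     2,155.00     1,124.5191     6,747.1146      47,229.8023
  Σ                  1,690.9570     8,324.2390      54,313.8584
P = 1,690.9570.
Convexity = Σ t(t+1)·PV / [P·(1+y)²] = 54,313.8584 / (1,690.9570 × 1.242110) = 25.85937.

25.86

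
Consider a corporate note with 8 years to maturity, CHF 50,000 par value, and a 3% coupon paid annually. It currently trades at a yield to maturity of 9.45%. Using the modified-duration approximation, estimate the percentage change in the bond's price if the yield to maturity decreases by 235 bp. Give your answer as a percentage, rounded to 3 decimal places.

Periodic yield y = 0.0945. Modified duration first:
  t   CF        PV=CF/(1+0.0945)^t    t·PV
  1     1,500.00     1,370.4888     1,370.4888
  2     1,500.00     1,252.1597     2,504.3194
  3     1,500.00     1,144.0472     3,432.1417
  4     1,500.00     1,045.2693     4,181.0772
  5     1,500.00       955.0199     4,775.0996
  6     1,500.00       872.5627     5,235.3764
  7     1,500.00       797.2250     5,580.5749
  8    51,500.00    25,008.1233   200,064.9863
  Σ                 32,444.8960   227,144.0644
P = 32,444.8960; D_Mac = 7.00092 yrs; D_mod = 7.00092/(1+0.0945) = 6.39645 yrs.
ΔP/P ≈ -D_mod · Δy = -6.39645 × (-0.0235) = +0.150317 = +15.0317%.

+15.032%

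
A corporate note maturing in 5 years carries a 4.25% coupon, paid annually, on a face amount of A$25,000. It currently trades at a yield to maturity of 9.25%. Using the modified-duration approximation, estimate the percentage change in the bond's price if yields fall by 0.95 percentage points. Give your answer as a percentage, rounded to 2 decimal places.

Periodic yield y = 0.0925. Modified duration first:
  t   CF        PV=CF/(1+0.0925)^t    t·PV
  1     1,062.50       972.5400       972.5400
  2     1,062.50       890.1968     1,780.3937
  3     1,062.50       814.8255     2,444.4764
  4     1,062.50       745.8357     2,983.3427
  5    26,062.50    16,745.9135    83,729.5676
  Σ                 20,169.3116    91,910.3205
P = 20,169.3116; D_Mac = 4.55694 yrs; D_mod = 4.55694/(1+0.0925) = 4.17111 yrs.
ΔP/P ≈ -D_mod · Δy = -4.17111 × (-0.0095) = +0.039626 = +3.9626%.

+3.96%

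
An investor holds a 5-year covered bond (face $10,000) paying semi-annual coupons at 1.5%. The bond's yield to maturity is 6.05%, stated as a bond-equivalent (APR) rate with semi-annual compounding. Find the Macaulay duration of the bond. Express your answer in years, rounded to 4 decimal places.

4.8119 years

Periodic yield y = 0.03025. Discount each cash flow and weight by its period:
  t   CF        PV=CF/(1+0.03025)^t    t·PV
  1        75.00        72.7979        72.7979
  2        75.00        70.6604       141.3208
  3        75.00        68.5857       205.7570
  4        75.00        66.5719       266.2875
  5        75.00        64.6172       323.0860
  6        75.00        62.7199       376.3195
  7        75.00        60.8784       426.1485
  8        75.00        59.0909       472.7268
  9        75.00        57.3558       516.2026
  10   10,075.00     7,478.5745    74,785.7447
  Σ                  8,061.8524    77,586.3913
Price P = Σ PV = 8,061.8524.
Macaulay duration = Σ(t·PV) / P = 77,586.3913 / 8,061.8524 = 9.62389 half-year periods.
In years: 9.62389 / 2 = 4.81195 years.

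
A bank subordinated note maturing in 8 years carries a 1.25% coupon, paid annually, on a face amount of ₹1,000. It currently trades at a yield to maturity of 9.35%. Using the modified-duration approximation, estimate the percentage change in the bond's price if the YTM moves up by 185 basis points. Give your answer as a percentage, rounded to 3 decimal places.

-12.713%

Periodic yield y = 0.0935. Modified duration first:
  t   CF        PV=CF/(1+0.0935)^t    t·PV
  1        12.50        11.4312        11.4312
  2        12.50        10.4538        20.9075
  3        12.50         9.5599        28.6797
  4        12.50         8.7425        34.9699
  5        12.50         7.9950        39.9748
  6        12.50         7.3113        43.8681
  7        12.50         6.6862        46.8033
  8     1,012.50       495.2731     3,962.1847
  Σ                    557.4529     4,188.8192
P = 557.4529; D_Mac = 7.51421 yrs; D_mod = 7.51421/(1+0.0935) = 6.87171 yrs.
ΔP/P ≈ -D_mod · Δy = -6.87171 × (+0.0185) = -0.127127 = -12.7127%.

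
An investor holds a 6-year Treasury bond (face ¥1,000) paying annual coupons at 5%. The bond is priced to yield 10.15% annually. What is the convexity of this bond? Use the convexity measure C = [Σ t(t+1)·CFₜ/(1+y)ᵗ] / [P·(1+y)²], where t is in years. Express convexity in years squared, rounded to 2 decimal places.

With y = 0.1015:
  t   CF        PV=CF/(1+0.1015)^t    t·PV        t(t+1)·PV
  1        50.00        45.3926        45.3926          90.7853
  2        50.00        41.2098        82.4197         247.2591
  3        50.00        37.4125       112.2374         448.9498
  4        50.00        33.9650       135.8601         679.3006
  5        50.00        30.8353       154.1763         925.0575
  6     1,050.00       587.8713     3,527.2281      24,690.5964
  Σ                    776.6866     4,057.3142      27,081.9487
P = 776.6866.
Convexity = Σ t(t+1)·PV / [P·(1+y)²] = 27,081.9487 / (776.6866 × 1.213302) = 28.73857.

28.74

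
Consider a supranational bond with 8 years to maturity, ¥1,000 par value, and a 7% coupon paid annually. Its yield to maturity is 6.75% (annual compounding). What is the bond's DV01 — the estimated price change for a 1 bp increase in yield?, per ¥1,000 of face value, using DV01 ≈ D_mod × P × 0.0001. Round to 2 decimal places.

Periodic yield y = 0.0675.
  t   CF        PV=CF/(1+0.0675)^t    t·PV
  1        70.00        65.5738        65.5738
  2        70.00        61.4274       122.8548
  3        70.00        57.5433       172.6298
  4        70.00        53.9047       215.6187
  5        70.00        50.4962       252.4810
  6        70.00        47.3032       283.8193
  7        70.00        44.3122       310.1851
  8     1,070.00       634.5133     5,076.1061
  Σ                  1,015.0740     6,499.2686
P = 1,015.0740; D_Mac = 6.40275 yrs; D_mod = 5.99790 yrs.
DV01 ≈ 5.99790 × 1,015.0740 × 0.0001 = 0.608831.

¥0.61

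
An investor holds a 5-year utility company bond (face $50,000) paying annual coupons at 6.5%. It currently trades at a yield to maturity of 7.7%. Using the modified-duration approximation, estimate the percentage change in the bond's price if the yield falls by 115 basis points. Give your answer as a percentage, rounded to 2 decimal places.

Periodic yield y = 0.077. Modified duration first:
  t   CF        PV=CF/(1+0.077)^t    t·PV
  1     3,250.00     3,017.6416     3,017.6416
  2     3,250.00     2,801.8956     5,603.7913
  3     3,250.00     2,601.5744     7,804.7232
  4     3,250.00     2,415.5751     9,662.3005
  5    53,250.00    36,748.6251   183,743.1257
  Σ                 47,585.3119   209,831.5822
P = 47,585.3119; D_Mac = 4.40959 yrs; D_mod = 4.40959/(1+0.077) = 4.09432 yrs.
ΔP/P ≈ -D_mod · Δy = -4.09432 × (-0.0115) = +0.047085 = +4.7085%.

+4.71%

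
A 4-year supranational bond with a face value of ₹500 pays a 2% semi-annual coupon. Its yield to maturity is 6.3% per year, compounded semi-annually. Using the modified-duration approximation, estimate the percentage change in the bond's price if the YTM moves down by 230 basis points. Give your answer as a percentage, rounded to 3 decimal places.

Periodic yield y = 0.0315. Modified duration first:
  t   CF        PV=CF/(1+0.0315)^t    t·PV
  1         5.00         4.8473         4.8473
  2         5.00         4.6993         9.3986
  3         5.00         4.5558        13.6673
  4         5.00         4.4167        17.6666
  5         5.00         4.2818        21.4089
  6         5.00         4.1510        24.9061
  7         5.00         4.0243        28.1698
  8       505.00       394.0375     3,152.2997
  Σ                    425.0135     3,272.3643
P = 425.0135; D_Mac = 7.69944 half-year periods = 3.84972 yrs; D_mod = 3.84972/(1+0.0315) = 3.73215 yrs.
ΔP/P ≈ -D_mod · Δy = -3.73215 × (-0.023) = +0.085840 = +8.5840%.

+8.584%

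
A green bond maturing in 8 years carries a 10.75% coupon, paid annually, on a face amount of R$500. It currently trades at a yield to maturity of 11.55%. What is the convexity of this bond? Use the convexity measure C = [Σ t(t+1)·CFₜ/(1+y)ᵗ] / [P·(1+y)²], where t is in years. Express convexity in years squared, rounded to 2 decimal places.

36.26

With y = 0.1155:
  t   CF        PV=CF/(1+0.1155)^t    t·PV        t(t+1)·PV
  1        53.75        48.1847        48.1847          96.3693
  2        53.75        43.1956        86.3912         259.1735
  3        53.75        38.7231       116.1692         464.6768
  4        53.75        34.7136       138.8546         694.2728
  5        53.75        31.1194       155.5968         933.5807
  6        53.75        27.8972       167.3834       1,171.6835
  7        53.75        25.0087       175.0610       1,400.4883
  8       553.75       230.9708     1,847.7667      16,629.9000
  Σ                    479.8131     2,735.4074      21,650.1449
P = 479.8131.
Convexity = Σ t(t+1)·PV / [P·(1+y)²] = 21,650.1449 / (479.8131 × 1.244340) = 36.26182.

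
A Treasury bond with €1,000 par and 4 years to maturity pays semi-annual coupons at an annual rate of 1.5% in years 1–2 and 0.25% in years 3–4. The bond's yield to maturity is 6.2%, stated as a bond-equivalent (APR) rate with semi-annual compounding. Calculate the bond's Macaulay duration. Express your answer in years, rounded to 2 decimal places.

Periodic yield y = 0.031. Discount each cash flow and weight by its period:
  t   CF        PV=CF/(1+0.031)^t    t·PV
  1         7.50         7.2745         7.2745
  2         7.50         7.0558        14.1115
  3         7.50         6.8436        20.5308
  4         7.50         6.6378        26.5513
  5         1.25         1.0730         5.3652
  6         1.25         1.0408         6.2447
  7         1.25         1.0095         7.0664
  8     1,001.25       784.2837     6,274.2699
  Σ                    815.2187     6,361.4143
Price P = Σ PV = 815.2187.
Macaulay duration = Σ(t·PV) / P = 6,361.4143 / 815.2187 = 7.80332 half-year periods.
In years: 7.80332 / 2 = 3.90166 years.

3.90 years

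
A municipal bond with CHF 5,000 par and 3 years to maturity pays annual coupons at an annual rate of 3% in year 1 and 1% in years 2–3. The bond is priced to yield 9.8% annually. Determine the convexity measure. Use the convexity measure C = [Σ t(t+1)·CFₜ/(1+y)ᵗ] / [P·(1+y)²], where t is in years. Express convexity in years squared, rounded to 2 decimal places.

With y = 0.098:
  t   CF        PV=CF/(1+0.098)^t    t·PV        t(t+1)·PV
  1       150.00       136.6120       136.6120         273.2240
  2        50.00        41.4730        82.9460         248.8379
  3     5,050.00     3,814.9105    11,444.7316      45,778.9264
  Σ                  3,992.9955    11,664.2896      46,300.9884
P = 3,992.9955.
Convexity = Σ t(t+1)·PV / [P·(1+y)²] = 46,300.9884 / (3,992.9955 × 1.205604) = 9.61804.

9.62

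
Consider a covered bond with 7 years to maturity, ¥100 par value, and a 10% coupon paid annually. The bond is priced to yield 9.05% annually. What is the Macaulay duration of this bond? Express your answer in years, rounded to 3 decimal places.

Periodic yield y = 0.0905. Discount each cash flow and weight by its year:
  t   CF        PV=CF/(1+0.0905)^t    t·PV
  1        10.00         9.1701         9.1701
  2        10.00         8.4091        16.8182
  3        10.00         7.7112        23.1337
  4        10.00         7.0713        28.2851
  5        10.00         6.4844        32.4221
  6        10.00         5.9463        35.6777
  7       110.00        59.9809       419.8663
  Σ                    104.7733       565.3732
Price P = Σ PV = 104.7733.
Macaulay duration = Σ(t·PV) / P = 565.3732 / 104.7733 = 5.39616 years.

5.396 years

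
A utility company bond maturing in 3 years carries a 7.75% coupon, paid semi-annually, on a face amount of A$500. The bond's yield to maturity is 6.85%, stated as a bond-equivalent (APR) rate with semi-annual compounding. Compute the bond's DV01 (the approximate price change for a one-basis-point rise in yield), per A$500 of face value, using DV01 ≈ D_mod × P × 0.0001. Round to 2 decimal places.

A$0.14

Periodic yield y = 0.03425.
  t   CF        PV=CF/(1+0.03425)^t    t·PV
  1       19.375        18.7334        18.7334
  2       19.375        18.1130        36.2260
  3       19.375        17.5132        52.5396
  4       19.375        16.9332        67.7329
  5       19.375        16.3725        81.8623
  6      519.375       424.3536     2,546.1214
  Σ                    512.0188     2,803.2156
P = 512.0188; D_Mac = 5.47483 half-year periods = 2.73741 yrs; D_mod = 2.64676 yrs.
DV01 ≈ 2.64676 × 512.0188 × 0.0001 = 0.135519.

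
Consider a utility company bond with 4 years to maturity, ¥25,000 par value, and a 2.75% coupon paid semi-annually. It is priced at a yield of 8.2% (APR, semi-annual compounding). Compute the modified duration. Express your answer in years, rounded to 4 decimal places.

3.6414 years

Periodic yield y = 0.041. First find Macaulay duration:
  t   CF        PV=CF/(1+0.041)^t    t·PV
  1       343.75       330.2113       330.2113
  2       343.75       317.2059       634.4118
  3       343.75       304.7127       914.1380
  4       343.75       292.7115     1,170.8460
  5       343.75       281.1830     1,405.9150
  6       343.75       270.1085     1,620.6513
  7       343.75       259.4703     1,816.2919
  8    25,343.75    18,376.5948   147,012.7586
  Σ                 20,432.1980   154,905.2239
P = 20,432.1980; Macaulay duration = 154,905.2239 / 20,432.1980 = 7.58143 half-year periods = 3.79071 years.
Modified duration = D_Mac / (1 + y) = 3.79071 / 1.041 = 3.64142 years.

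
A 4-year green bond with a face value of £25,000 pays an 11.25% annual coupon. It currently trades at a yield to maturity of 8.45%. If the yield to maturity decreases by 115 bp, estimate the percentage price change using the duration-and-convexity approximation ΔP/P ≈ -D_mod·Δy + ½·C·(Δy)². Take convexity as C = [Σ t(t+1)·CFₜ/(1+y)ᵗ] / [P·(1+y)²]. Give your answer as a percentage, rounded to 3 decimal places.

+3.760%

With y = 0.0845:
  t   CF        PV=CF/(1+0.0845)^t    t·PV        t(t+1)·PV
  1     2,812.50     2,593.3610     2,593.3610       5,186.7220
  2     2,812.50     2,391.2964     4,782.5929      14,347.7787
  3     2,812.50     2,204.9760     6,614.9279      26,459.7117
  4    27,812.50    20,105.8206    80,423.2824     402,116.4118
  Σ                 27,295.4540    94,414.1642     448,110.6242
P = 27,295.4540; D_Mac = 3.45897 yrs; D_mod = 3.18946 yrs; C = 13.95841.
Duration effect: -3.18946 × (-0.0115) = +0.036679
Convexity effect: 0.5 × 13.95841 × (-0.0115)² = +0.0009230
ΔP/P ≈ +0.036679 + 0.0009230 = +0.037602 = +3.7602%.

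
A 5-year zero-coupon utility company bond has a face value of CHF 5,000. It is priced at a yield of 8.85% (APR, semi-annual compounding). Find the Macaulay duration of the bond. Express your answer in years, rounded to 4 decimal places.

A zero-coupon bond has a single cash flow at maturity, so its Macaulay duration equals its maturity: 5 years.
(Equivalently: 10 semi-annual periods ÷ 2 = 5 years.)

5.0000 years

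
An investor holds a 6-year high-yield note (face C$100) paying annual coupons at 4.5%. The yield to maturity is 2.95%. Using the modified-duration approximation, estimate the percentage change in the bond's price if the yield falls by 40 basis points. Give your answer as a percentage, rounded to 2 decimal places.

Periodic yield y = 0.0295. Modified duration first:
  t   CF        PV=CF/(1+0.0295)^t    t·PV
  1         4.50         4.3711         4.3711
  2         4.50         4.2458         8.4916
  3         4.50         4.1241        12.3724
  4         4.50         4.0060        16.0239
  5         4.50         3.8912        19.4559
  6       104.50        87.7724       526.6347
  Σ                    108.4106       587.3495
P = 108.4106; D_Mac = 5.41782 yrs; D_mod = 5.41782/(1+0.0295) = 5.26258 yrs.
ΔP/P ≈ -D_mod · Δy = -5.26258 × (-0.004) = +0.021050 = +2.1050%.

+2.11%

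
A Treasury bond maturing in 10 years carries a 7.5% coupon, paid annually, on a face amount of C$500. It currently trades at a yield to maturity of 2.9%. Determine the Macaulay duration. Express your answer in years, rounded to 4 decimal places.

Periodic yield y = 0.029. Discount each cash flow and weight by its year:
  t   CF        PV=CF/(1+0.029)^t    t·PV
  1        37.50        36.4431        36.4431
  2        37.50        35.4161        70.8322
  3        37.50        34.4180       103.2539
  4        37.50        33.4480       133.7919
  5        37.50        32.5053       162.5266
  6        37.50        31.5892       189.5354
  7        37.50        30.6990       214.8927
  8        37.50        29.8338       238.6702
  9        37.50        28.9930       260.9368
  10      537.50       403.8543     4,038.5431
  Σ                    697.1997     5,449.4259
Price P = Σ PV = 697.1997.
Macaulay duration = Σ(t·PV) / P = 5,449.4259 / 697.1997 = 7.81616 years.

7.8162 years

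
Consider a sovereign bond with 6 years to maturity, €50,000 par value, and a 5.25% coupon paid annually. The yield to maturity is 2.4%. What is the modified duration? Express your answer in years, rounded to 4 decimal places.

5.2305 years

Periodic yield y = 0.024. First find Macaulay duration:
  t   CF        PV=CF/(1+0.024)^t    t·PV
  1     2,625.00     2,563.4766     2,563.4766
  2     2,625.00     2,503.3951     5,006.7902
  3     2,625.00     2,444.7218     7,334.1653
  4     2,625.00     2,387.4236     9,549.6944
  5     2,625.00     2,331.4684    11,657.3418
  6    52,625.00    45,644.9115   273,869.4688
  Σ                 57,875.3968   309,980.9369
P = 57,875.3968; Macaulay duration = 309,980.9369 / 57,875.3968 = 5.35601 years.
Modified duration = D_Mac / (1 + y) = 5.35601 / 1.024 = 5.23047 years.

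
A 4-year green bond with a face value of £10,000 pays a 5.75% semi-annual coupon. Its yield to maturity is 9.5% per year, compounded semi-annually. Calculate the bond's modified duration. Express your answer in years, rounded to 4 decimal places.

3.4365 years

Periodic yield y = 0.0475. First find Macaulay duration:
  t   CF        PV=CF/(1+0.0475)^t    t·PV
  1       287.50       274.4630       274.4630
  2       287.50       262.0172       524.0344
  3       287.50       250.1357       750.4072
  4       287.50       238.7931       955.1723
  5       287.50       227.9647     1,139.8237
  6       287.50       217.6274     1,305.7647
  7       287.50       207.7589     1,454.3123
  8    10,287.50     7,097.0456    56,776.3647
  Σ                  8,775.8057    63,180.3423
P = 8,775.8057; Macaulay duration = 63,180.3423 / 8,775.8057 = 7.19938 half-year periods = 3.59969 years.
Modified duration = D_Mac / (1 + y) = 3.59969 / 1.0475 = 3.43646 years.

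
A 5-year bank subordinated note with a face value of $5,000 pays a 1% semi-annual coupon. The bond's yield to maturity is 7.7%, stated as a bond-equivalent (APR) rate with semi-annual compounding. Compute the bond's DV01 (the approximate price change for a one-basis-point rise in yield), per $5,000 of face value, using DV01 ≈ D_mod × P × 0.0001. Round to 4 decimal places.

Periodic yield y = 0.0385.
  t   CF        PV=CF/(1+0.0385)^t    t·PV
  1        25.00        24.0732        24.0732
  2        25.00        23.1807        46.3614
  3        25.00        22.3214        66.9641
  4        25.00        21.4938        85.9754
  5        25.00        20.6970       103.4850
  6        25.00        19.9297       119.5783
  7        25.00        19.1909       134.3360
  8        25.00        18.4794       147.8352
  9        25.00        17.7943       160.1489
  10    5,025.00     3,444.0628    34,440.6276
  Σ                  3,631.2232    35,329.3852
P = 3,631.2232; D_Mac = 9.72933 half-year periods = 4.86467 yrs; D_mod = 4.68432 yrs.
DV01 ≈ 4.68432 × 3,631.2232 × 0.0001 = 1.700981.

$1.7010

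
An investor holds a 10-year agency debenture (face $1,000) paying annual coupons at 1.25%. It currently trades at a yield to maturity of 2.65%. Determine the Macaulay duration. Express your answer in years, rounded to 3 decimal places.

9.417 years

Periodic yield y = 0.0265. Discount each cash flow and weight by its year:
  t   CF        PV=CF/(1+0.0265)^t    t·PV
  1        12.50        12.1773        12.1773
  2        12.50        11.8629        23.7259
  3        12.50        11.5567        34.6700
  4        12.50        11.2583        45.0333
  5        12.50        10.9677        54.8385
  6        12.50        10.6846        64.1073
  7        12.50        10.4087        72.8610
  8        12.50        10.1400        81.1201
  9        12.50         9.8782        88.9041
  10    1,012.50       779.4809     7,794.8093
  Σ                    878.4154     8,272.2469
Price P = Σ PV = 878.4154.
Macaulay duration = Σ(t·PV) / P = 8,272.2469 / 878.4154 = 9.41724 years.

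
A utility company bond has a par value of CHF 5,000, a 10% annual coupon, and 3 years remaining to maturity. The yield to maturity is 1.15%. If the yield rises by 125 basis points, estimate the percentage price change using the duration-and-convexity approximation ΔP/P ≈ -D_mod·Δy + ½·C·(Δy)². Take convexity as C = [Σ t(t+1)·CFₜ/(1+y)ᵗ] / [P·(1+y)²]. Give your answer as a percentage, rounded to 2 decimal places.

With y = 0.0115:
  t   CF        PV=CF/(1+0.0115)^t    t·PV        t(t+1)·PV
  1       500.00       494.3154       494.3154         988.6307
  2       500.00       488.6954       977.3908       2,932.1723
  3     5,500.00     5,314.5320    15,943.5961      63,774.3843
  Σ                  6,297.5428    17,415.3022      67,695.1873
P = 6,297.5428; D_Mac = 2.76541 yrs; D_mod = 2.73397 yrs; C = 10.50642.
Duration effect: -2.73397 × (+0.0125) = -0.034175
Convexity effect: 0.5 × 10.50642 × (0.0125)² = +0.0008208
ΔP/P ≈ -0.034175 + 0.0008208 = -0.033354 = -3.3354%.

-3.34%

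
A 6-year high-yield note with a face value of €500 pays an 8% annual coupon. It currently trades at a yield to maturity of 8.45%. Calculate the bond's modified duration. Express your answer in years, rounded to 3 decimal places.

Periodic yield y = 0.0845. First find Macaulay duration:
  t   CF        PV=CF/(1+0.0845)^t    t·PV
  1        40.00        36.8834        36.8834
  2        40.00        34.0095        68.0191
  3        40.00        31.3597        94.0790
  4        40.00        28.9162       115.6649
  5        40.00        26.6632       133.3160
  6       540.00       331.9070     1,991.4420
  Σ                    489.7390     2,439.4044
P = 489.7390; Macaulay duration = 2,439.4044 / 489.7390 = 4.98103 years.
Modified duration = D_Mac / (1 + y) = 4.98103 / 1.0845 = 4.59293 years.

4.593 years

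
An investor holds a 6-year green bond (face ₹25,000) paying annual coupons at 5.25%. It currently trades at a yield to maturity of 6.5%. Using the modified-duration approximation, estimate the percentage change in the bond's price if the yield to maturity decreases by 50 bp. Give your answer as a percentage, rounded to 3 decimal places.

Periodic yield y = 0.065. Modified duration first:
  t   CF        PV=CF/(1+0.065)^t    t·PV
  1     1,312.50     1,232.3944     1,232.3944
  2     1,312.50     1,157.1778     2,314.3556
  3     1,312.50     1,086.5519     3,259.6558
  4     1,312.50     1,020.2366     4,080.9462
  5     1,312.50       957.9686     4,789.8430
  6    26,312.50    18,032.8540   108,197.1240
  Σ                 23,487.1833   123,874.3190
P = 23,487.1833; D_Mac = 5.27412 yrs; D_mod = 5.27412/(1+0.065) = 4.95223 yrs.
ΔP/P ≈ -D_mod · Δy = -4.95223 × (-0.005) = +0.024761 = +2.4761%.

+2.476%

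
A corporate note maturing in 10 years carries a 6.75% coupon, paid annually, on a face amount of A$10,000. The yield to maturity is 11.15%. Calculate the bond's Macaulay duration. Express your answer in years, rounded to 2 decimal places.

Periodic yield y = 0.1115. Discount each cash flow and weight by its year:
  t   CF        PV=CF/(1+0.1115)^t    t·PV
  1       675.00       607.2874       607.2874
  2       675.00       546.3675     1,092.7350
  3       675.00       491.5587     1,474.6760
  4       675.00       442.2480     1,768.9921
  5       675.00       397.8840     1,989.4198
  6       675.00       357.9703     2,147.8217
  7       675.00       322.0605     2,254.4237
  8       675.00       289.7531     2,318.0245
  9       675.00       260.6865     2,346.1787
  10   10,675.00     3,709.1399    37,091.3989
  Σ                  7,424.9559    53,090.9579
Price P = Σ PV = 7,424.9559.
Macaulay duration = Σ(t·PV) / P = 53,090.9579 / 7,424.9559 = 7.15034 years.

7.15 years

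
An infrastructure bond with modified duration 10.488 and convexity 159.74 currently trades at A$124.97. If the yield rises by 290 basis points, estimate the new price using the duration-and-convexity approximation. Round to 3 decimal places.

A$95.354

Duration effect: -D_mod·Δy = -10.488 × (+0.029) = -0.304152
Convexity effect: ½·C·(Δy)² = 0.5 × 159.74 × (0.029)² = +0.06717067
ΔP/P ≈ -0.304152 + 0.06717067 = -0.23698133
New price ≈ 124.97 × (1 - 0.23698133) = 95.3544431899.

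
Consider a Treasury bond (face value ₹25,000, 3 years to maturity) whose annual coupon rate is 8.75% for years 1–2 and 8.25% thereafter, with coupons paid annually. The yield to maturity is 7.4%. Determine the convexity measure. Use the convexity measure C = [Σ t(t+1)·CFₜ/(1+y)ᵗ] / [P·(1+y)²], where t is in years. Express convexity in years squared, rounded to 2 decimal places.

9.34

With y = 0.074:
  t   CF        PV=CF/(1+0.074)^t    t·PV        t(t+1)·PV
  1     2,187.50     2,036.7784     2,036.7784       4,073.5568
  2     2,187.50     1,896.4417     3,792.8834      11,378.6503
  3    27,062.50    21,845.1519    65,535.4558     262,141.8232
  Σ                 25,778.3720    71,365.1176     277,594.0303
P = 25,778.3720.
Convexity = Σ t(t+1)·PV / [P·(1+y)²] = 277,594.0303 / (25,778.3720 × 1.153476) = 9.33568.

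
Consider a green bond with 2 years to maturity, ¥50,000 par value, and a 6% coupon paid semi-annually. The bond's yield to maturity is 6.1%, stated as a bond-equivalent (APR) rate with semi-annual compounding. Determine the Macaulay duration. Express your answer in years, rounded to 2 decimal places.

Periodic yield y = 0.0305. Discount each cash flow and weight by its period:
  t   CF        PV=CF/(1+0.0305)^t    t·PV
  1     1,500.00     1,455.6041     1,455.6041
  2     1,500.00     1,412.5222     2,825.0443
  3     1,500.00     1,370.7153     4,112.1460
  4    51,500.00    45,668.3420   182,673.3679
  Σ                 49,907.1835   191,066.1623
Price P = Σ PV = 49,907.1835.
Macaulay duration = Σ(t·PV) / P = 191,066.1623 / 49,907.1835 = 3.82843 half-year periods.
In years: 3.82843 / 2 = 1.91422 years.

1.91 years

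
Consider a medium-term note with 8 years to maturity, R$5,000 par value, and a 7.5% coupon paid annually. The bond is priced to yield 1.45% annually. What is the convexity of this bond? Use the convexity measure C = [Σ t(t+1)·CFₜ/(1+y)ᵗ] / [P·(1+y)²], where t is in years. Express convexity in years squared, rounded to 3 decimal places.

53.880

With y = 0.0145:
  t   CF        PV=CF/(1+0.0145)^t    t·PV        t(t+1)·PV
  1       375.00       369.6402       369.6402         739.2804
  2       375.00       364.3570       728.7141       2,186.1422
  3       375.00       359.1494     1,077.4481       4,309.7925
  4       375.00       354.0161     1,416.0646       7,080.3228
  5       375.00       348.9563     1,744.7814      10,468.6882
  6       375.00       343.9687     2,063.8124      14,446.6865
  7       375.00       339.0525     2,373.3673      18,986.9381
  8     5,375.00     4,790.2928    38,322.3422     344,901.0798
  Σ                  7,269.4330    48,096.1702     403,118.9307
P = 7,269.4330.
Convexity = Σ t(t+1)·PV / [P·(1+y)²] = 403,118.9307 / (7,269.4330 × 1.029210) = 53.88012.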